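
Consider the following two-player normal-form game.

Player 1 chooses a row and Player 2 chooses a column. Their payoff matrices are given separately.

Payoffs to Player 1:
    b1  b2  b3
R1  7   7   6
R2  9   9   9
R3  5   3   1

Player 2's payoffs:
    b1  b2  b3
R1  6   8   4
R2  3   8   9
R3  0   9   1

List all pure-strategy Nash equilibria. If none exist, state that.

The unique pure-strategy Nash equilibrium is (R2, b3).

Mark each player's best response to every combination of opponents' strategies; a profile where every player is best-responding is a pure Nash equilibrium.
Player 1 against b1: payoffs 7, 9, 5 → best response R2.
Player 1 against b2: payoffs 7, 9, 3 → best response R2.
Player 1 against b3: payoffs 6, 9, 1 → best response R2.
Player 2 against R1: payoffs 6, 8, 4 → best response b2.
Player 2 against R2: payoffs 3, 8, 9 → best response b3.
Player 2 against R3: payoffs 0, 9, 1 → best response b2.
Mutual best responses: (R2, b3).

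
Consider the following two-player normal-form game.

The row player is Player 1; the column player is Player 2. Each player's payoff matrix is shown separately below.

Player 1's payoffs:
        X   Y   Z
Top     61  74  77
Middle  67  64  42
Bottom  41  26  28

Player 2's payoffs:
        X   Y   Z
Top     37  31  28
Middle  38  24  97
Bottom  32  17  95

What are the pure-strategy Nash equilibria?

(Top, X): Player 1 can switch to Middle (61 → 67). Not NE.
(Top, Y): Player 2 can switch to X (31 → 37). Not NE.
(Top, Z): Player 2 can switch to X (28 → 37). Not NE.
(Middle, X): Player 2 can switch to Z (38 → 97). Not NE.
(Middle, Y): Player 1 can switch to Top (64 → 74). Not NE.
(Middle, Z): Player 1 can switch to Top (42 → 77). Not NE.
(Bottom, X): Player 1 can switch to Top (41 → 61). Not NE.
(Bottom, Y): Player 1 can switch to Top (26 → 74). Not NE.
(The remaining 1 profile has a profitable deviation by the same check.)

none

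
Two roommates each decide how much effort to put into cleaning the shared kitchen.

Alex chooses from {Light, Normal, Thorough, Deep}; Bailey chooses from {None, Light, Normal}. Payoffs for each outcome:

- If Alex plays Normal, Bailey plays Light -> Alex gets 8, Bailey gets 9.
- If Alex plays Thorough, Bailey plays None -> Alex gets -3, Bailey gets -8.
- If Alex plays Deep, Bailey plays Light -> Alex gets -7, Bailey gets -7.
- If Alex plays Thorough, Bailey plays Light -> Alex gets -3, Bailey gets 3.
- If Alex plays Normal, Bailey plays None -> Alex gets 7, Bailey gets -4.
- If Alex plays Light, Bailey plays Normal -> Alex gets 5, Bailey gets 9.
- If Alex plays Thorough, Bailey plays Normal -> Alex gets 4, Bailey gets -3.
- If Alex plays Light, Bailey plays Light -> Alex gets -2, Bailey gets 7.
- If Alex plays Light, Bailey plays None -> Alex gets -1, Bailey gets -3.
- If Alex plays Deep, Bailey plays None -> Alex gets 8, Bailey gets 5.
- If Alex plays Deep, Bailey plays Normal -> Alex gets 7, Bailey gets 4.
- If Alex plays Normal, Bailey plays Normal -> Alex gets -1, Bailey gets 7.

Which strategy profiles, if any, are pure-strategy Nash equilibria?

Pure-strategy Nash equilibria: (Normal, Light); (Deep, None)

Alex against None: payoffs -1, 7, -3, 8 → best response Deep.
Alex against Light: payoffs -2, 8, -3, -7 → best response Normal.
Alex against Normal: payoffs 5, -1, 4, 7 → best response Deep.
Bailey against Light: payoffs -3, 7, 9 → best response Normal.
Bailey against Normal: payoffs -4, 9, 7 → best response Light.
Bailey against Thorough: payoffs -8, 3, -3 → best response Light.
Bailey against Deep: payoffs 5, -7, 4 → best response None.
Mutual best responses: (Normal, Light); (Deep, None).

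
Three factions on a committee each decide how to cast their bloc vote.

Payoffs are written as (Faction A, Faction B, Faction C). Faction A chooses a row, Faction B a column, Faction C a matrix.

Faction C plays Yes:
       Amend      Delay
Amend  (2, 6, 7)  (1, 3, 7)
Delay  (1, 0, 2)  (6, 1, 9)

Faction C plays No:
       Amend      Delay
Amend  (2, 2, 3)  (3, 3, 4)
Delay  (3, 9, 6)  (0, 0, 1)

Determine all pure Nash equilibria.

Mark each player's best response to every combination of opponents' strategies; a profile where every player is best-responding is a pure Nash equilibrium.
Faction A against (Amend, Yes): payoffs 2, 1 → best response Amend.
Faction A against (Amend, No): payoffs 2, 3 → best response Delay.
Faction A against (Delay, Yes): payoffs 1, 6 → best response Delay.
Faction A against (Delay, No): payoffs 3, 0 → best response Amend.
Faction B against (Amend, Yes): payoffs 6, 3 → best response Amend.
Faction B against (Amend, No): payoffs 2, 3 → best response Delay.
Faction B against (Delay, Yes): payoffs 0, 1 → best response Delay.
Faction B against (Delay, No): payoffs 9, 0 → best response Amend.
Faction C against (Amend, Amend): payoffs 7, 3 → best response Yes.
Faction C against (Amend, Delay): payoffs 7, 4 → best response Yes.
Faction C against (Delay, Amend): payoffs 2, 6 → best response No.
Faction C against (Delay, Delay): payoffs 9, 1 → best response Yes.
Mutual best responses: (Amend, Amend, Yes); (Delay, Amend, No); (Delay, Delay, Yes).

(Amend, Amend, Yes) and (Delay, Amend, No) and (Delay, Delay, Yes)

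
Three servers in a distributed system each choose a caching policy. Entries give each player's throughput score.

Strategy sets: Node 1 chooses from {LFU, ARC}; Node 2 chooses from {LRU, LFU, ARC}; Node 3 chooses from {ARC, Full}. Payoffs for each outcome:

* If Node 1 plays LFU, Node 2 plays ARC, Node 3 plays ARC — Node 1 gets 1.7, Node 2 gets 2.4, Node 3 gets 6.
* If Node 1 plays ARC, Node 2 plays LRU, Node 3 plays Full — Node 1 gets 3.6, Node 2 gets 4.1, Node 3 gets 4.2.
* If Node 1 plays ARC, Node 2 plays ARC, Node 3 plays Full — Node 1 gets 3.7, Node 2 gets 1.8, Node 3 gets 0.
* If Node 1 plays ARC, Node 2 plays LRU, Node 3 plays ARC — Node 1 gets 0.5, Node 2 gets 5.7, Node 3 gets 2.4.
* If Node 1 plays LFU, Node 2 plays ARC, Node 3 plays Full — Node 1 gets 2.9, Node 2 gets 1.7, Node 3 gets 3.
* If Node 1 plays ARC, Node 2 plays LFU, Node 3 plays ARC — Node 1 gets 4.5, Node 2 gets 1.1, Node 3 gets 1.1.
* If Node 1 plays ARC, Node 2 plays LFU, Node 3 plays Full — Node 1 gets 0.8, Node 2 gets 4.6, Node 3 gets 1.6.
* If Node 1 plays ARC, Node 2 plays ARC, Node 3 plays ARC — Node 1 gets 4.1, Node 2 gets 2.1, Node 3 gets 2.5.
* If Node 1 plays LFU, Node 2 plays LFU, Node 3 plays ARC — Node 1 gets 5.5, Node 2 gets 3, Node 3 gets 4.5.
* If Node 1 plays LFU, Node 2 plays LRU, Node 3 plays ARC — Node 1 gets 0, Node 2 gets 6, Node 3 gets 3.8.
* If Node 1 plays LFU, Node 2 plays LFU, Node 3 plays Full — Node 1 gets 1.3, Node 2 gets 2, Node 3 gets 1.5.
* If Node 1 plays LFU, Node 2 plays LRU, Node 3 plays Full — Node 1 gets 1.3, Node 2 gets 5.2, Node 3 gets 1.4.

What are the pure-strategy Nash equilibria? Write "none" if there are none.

(LFU, LRU, ARC): Node 1 can switch to ARC (0 → 0.5). Not NE.
(LFU, LRU, Full): Node 1 can switch to ARC (1.3 → 3.6). Not NE.
(LFU, LFU, ARC): Node 2 can switch to LRU (3 → 6). Not NE.
(LFU, LFU, Full): Node 2 can switch to LRU (2 → 5.2). Not NE.
(LFU, ARC, ARC): Node 1 can switch to ARC (1.7 → 4.1). Not NE.
(LFU, ARC, Full): Node 1 can switch to ARC (2.9 → 3.7). Not NE.
(ARC, LRU, ARC): Node 3 can switch to Full (2.4 → 4.2). Not NE.
(ARC, LRU, Full): Node 2 can switch to LFU (4.1 → 4.6). Not NE.
(ARC, LFU, ARC): Node 1 can switch to LFU (4.5 → 5.5). Not NE.
(ARC, LFU, Full): Node 1 can switch to LFU (0.8 → 1.3). Not NE.
(ARC, ARC, ARC): Node 2 can switch to LRU (2.1 → 5.7). Not NE.
(ARC, ARC, Full): Node 2 can switch to LRU (1.8 → 4.1). Not NE.

There is no pure-strategy Nash equilibrium.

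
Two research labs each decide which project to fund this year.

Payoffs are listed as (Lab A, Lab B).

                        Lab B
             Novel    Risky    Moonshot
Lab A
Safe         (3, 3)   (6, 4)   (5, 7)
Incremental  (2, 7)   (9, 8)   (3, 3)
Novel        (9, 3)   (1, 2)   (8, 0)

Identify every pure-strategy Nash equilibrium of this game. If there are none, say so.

Pure-strategy Nash equilibria: (Incremental, Risky); (Novel, Novel)

Lab A against Novel: payoffs 3, 2, 9 → best response Novel.
Lab A against Risky: payoffs 6, 9, 1 → best response Incremental.
Lab A against Moonshot: payoffs 5, 3, 8 → best response Novel.
Lab B against Safe: payoffs 3, 4, 7 → best response Moonshot.
Lab B against Incremental: payoffs 7, 8, 3 → best response Risky.
Lab B against Novel: payoffs 3, 2, 0 → best response Novel.
Mutual best responses: (Incremental, Risky); (Novel, Novel).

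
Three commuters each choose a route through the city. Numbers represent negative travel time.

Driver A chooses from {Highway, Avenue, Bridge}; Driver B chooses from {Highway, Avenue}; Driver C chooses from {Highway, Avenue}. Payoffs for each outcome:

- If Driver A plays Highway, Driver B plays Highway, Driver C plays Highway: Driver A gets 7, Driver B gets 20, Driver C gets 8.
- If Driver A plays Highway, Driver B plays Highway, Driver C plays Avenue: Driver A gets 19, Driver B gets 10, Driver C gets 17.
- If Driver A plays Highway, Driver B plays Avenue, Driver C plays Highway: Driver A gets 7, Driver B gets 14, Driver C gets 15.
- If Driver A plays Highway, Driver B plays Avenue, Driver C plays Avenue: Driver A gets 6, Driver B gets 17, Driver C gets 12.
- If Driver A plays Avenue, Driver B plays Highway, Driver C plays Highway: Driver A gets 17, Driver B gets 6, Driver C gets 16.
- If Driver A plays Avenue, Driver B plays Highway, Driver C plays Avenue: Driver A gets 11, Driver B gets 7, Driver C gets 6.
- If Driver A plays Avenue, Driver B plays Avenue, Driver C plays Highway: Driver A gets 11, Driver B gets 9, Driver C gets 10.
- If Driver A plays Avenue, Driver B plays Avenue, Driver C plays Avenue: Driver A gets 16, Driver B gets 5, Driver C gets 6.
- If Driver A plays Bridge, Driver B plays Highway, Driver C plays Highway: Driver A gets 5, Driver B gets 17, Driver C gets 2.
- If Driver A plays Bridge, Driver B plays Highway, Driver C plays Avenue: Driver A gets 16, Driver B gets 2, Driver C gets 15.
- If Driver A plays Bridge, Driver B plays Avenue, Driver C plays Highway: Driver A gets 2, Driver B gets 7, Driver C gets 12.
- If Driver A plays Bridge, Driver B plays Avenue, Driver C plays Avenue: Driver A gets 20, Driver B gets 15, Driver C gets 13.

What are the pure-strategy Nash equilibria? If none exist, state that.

The pure Nash equilibria are (Avenue, Avenue, Highway) and (Bridge, Avenue, Avenue).

Mark each player's best response to every combination of opponents' strategies; a profile where every player is best-responding is a pure Nash equilibrium.
Driver A against (Highway, Highway): payoffs 7, 17, 5 → best response Avenue.
Driver A against (Highway, Avenue): payoffs 19, 11, 16 → best response Highway.
Driver A against (Avenue, Highway): payoffs 7, 11, 2 → best response Avenue.
Driver A against (Avenue, Avenue): payoffs 6, 16, 20 → best response Bridge.
Driver B against (Highway, Highway): payoffs 20, 14 → best response Highway.
Driver B against (Highway, Avenue): payoffs 10, 17 → best response Avenue.
Driver B against (Avenue, Highway): payoffs 6, 9 → best response Avenue.
Driver B against (Avenue, Avenue): payoffs 7, 5 → best response Highway.
Driver B against (Bridge, Highway): payoffs 17, 7 → best response Highway.
Driver B against (Bridge, Avenue): payoffs 2, 15 → best response Avenue.
Driver C against (Highway, Highway): payoffs 8, 17 → best response Avenue.
Driver C against (Highway, Avenue): payoffs 15, 12 → best response Highway.
Driver C against (Avenue, Highway): payoffs 16, 6 → best response Highway.
Driver C against (Avenue, Avenue): payoffs 10, 6 → best response Highway.
Driver C against (Bridge, Highway): payoffs 2, 15 → best response Avenue.
Driver C against (Bridge, Avenue): payoffs 12, 13 → best response Avenue.
Mutual best responses: (Avenue, Avenue, Highway); (Bridge, Avenue, Avenue).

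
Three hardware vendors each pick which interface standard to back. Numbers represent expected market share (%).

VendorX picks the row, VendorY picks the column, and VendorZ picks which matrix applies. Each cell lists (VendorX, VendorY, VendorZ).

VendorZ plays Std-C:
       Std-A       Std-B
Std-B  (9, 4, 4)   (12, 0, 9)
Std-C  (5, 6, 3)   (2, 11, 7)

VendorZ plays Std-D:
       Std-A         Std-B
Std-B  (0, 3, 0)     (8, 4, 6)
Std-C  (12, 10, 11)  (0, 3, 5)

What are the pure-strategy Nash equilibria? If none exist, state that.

Mark each player's best response to every combination of opponents' strategies; a profile where every player is best-responding is a pure Nash equilibrium.
VendorX against (Std-A, Std-C): payoffs 9, 5 → best response Std-B.
VendorX against (Std-A, Std-D): payoffs 0, 12 → best response Std-C.
VendorX against (Std-B, Std-C): payoffs 12, 2 → best response Std-B.
VendorX against (Std-B, Std-D): payoffs 8, 0 → best response Std-B.
VendorY against (Std-B, Std-C): payoffs 4, 0 → best response Std-A.
VendorY against (Std-B, Std-D): payoffs 3, 4 → best response Std-B.
VendorY against (Std-C, Std-C): payoffs 6, 11 → best response Std-B.
VendorY against (Std-C, Std-D): payoffs 10, 3 → best response Std-A.
VendorZ against (Std-B, Std-A): payoffs 4, 0 → best response Std-C.
VendorZ against (Std-B, Std-B): payoffs 9, 6 → best response Std-C.
VendorZ against (Std-C, Std-A): payoffs 3, 11 → best response Std-D.
VendorZ against (Std-C, Std-B): payoffs 7, 5 → best response Std-C.
Mutual best responses: (Std-B, Std-A, Std-C); (Std-C, Std-A, Std-D).

The pure Nash equilibria are (Std-B, Std-A, Std-C), (Std-C, Std-A, Std-D).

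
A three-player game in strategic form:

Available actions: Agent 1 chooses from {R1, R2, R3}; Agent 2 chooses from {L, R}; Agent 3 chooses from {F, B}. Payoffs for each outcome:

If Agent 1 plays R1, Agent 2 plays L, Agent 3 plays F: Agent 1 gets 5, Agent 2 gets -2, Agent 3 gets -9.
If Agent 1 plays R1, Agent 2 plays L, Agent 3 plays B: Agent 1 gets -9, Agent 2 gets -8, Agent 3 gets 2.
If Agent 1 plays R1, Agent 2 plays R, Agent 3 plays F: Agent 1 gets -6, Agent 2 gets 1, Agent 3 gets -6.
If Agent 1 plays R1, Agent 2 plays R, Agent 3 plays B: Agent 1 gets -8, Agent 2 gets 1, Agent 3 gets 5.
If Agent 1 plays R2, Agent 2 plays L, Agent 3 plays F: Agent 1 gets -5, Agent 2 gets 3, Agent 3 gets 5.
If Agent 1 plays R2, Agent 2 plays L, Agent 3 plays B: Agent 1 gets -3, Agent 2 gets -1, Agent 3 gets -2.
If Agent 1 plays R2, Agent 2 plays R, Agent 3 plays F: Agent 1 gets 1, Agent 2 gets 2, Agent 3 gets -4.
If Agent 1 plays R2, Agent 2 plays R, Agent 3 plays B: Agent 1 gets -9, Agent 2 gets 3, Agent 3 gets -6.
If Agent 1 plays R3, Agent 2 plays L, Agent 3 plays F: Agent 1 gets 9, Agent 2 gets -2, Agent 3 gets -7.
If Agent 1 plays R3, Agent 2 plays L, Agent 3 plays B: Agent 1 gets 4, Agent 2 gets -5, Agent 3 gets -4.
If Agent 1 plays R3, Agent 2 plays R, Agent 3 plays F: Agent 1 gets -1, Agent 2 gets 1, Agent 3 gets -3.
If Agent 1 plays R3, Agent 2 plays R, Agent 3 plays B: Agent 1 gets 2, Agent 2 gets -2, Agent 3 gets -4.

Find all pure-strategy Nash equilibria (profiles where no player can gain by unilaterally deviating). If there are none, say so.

Agent 1 against (L, F): payoffs 5, -5, 9 → best response R3.
Agent 1 against (L, B): payoffs -9, -3, 4 → best response R3.
Agent 1 against (R, F): payoffs -6, 1, -1 → best response R2.
Agent 1 against (R, B): payoffs -8, -9, 2 → best response R3.
Agent 2 against (R1, F): payoffs -2, 1 → best response R.
Agent 2 against (R1, B): payoffs -8, 1 → best response R.
Agent 2 against (R2, F): payoffs 3, 2 → best response L.
Agent 2 against (R2, B): payoffs -1, 3 → best response R.
Agent 2 against (R3, F): payoffs -2, 1 → best response R.
Agent 2 against (R3, B): payoffs -5, -2 → best response R.
Agent 3 against (R1, L): payoffs -9, 2 → best response B.
Agent 3 against (R1, R): payoffs -6, 5 → best response B.
Agent 3 against (R2, L): payoffs 5, -2 → best response F.
Agent 3 against (R2, R): payoffs -4, -6 → best response F.
Agent 3 against (R3, L): payoffs -7, -4 → best response B.
Agent 3 against (R3, R): payoffs -3, -4 → best response F.
No profile is a mutual best response for all players.

There is no pure-strategy Nash equilibrium.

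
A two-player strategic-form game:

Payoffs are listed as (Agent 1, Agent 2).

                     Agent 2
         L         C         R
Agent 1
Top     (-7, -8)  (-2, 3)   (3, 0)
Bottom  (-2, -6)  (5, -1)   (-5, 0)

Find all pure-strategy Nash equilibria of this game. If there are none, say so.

No pure-strategy Nash equilibrium.

(Top, L): Agent 1 can switch to Bottom (-7 → -2). Not NE.
(Top, C): Agent 1 can switch to Bottom (-2 → 5). Not NE.
(Top, R): Agent 2 can switch to C (0 → 3). Not NE.
(Bottom, L): Agent 2 can switch to C (-6 → -1). Not NE.
(Bottom, C): Agent 2 can switch to R (-1 → 0). Not NE.
(Bottom, R): Agent 1 can switch to Top (-5 → 3). Not NE.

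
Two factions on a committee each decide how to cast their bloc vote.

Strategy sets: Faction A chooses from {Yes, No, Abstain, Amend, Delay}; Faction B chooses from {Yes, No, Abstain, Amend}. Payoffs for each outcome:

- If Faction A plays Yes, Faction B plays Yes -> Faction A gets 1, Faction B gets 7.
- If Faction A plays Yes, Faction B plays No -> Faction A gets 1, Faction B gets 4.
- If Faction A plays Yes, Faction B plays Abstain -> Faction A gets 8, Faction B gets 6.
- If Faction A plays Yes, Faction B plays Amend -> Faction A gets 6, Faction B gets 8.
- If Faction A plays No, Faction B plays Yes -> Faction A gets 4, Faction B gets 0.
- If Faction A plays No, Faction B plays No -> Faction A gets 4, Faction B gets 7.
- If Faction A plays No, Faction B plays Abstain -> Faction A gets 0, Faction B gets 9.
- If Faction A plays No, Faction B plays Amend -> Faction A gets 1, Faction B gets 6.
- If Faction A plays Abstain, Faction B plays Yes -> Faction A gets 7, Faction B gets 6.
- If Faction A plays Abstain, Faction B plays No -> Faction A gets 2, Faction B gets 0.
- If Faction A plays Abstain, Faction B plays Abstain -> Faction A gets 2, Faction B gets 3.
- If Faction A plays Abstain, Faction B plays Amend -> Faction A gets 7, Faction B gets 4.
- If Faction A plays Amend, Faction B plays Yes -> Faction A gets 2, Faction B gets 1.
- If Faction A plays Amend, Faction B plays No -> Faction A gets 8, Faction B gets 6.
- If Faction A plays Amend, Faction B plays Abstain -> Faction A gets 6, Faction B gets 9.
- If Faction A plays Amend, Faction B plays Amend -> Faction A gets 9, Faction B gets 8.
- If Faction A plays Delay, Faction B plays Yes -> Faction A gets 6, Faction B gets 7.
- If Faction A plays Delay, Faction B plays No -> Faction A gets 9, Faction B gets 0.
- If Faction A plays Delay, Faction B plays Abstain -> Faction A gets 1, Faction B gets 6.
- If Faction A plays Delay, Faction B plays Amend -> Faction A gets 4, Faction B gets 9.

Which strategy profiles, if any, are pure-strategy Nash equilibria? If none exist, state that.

Faction A against Yes: payoffs 1, 4, 7, 2, 6 → best response Abstain.
Faction A against No: payoffs 1, 4, 2, 8, 9 → best response Delay.
Faction A against Abstain: payoffs 8, 0, 2, 6, 1 → best response Yes.
Faction A against Amend: payoffs 6, 1, 7, 9, 4 → best response Amend.
Faction B against Yes: payoffs 7, 4, 6, 8 → best response Amend.
Faction B against No: payoffs 0, 7, 9, 6 → best response Abstain.
Faction B against Abstain: payoffs 6, 0, 3, 4 → best response Yes.
Faction B against Amend: payoffs 1, 6, 9, 8 → best response Abstain.
Faction B against Delay: payoffs 7, 0, 6, 9 → best response Amend.
Mutual best responses: (Abstain, Yes).

The unique pure-strategy Nash equilibrium is (Abstain, Yes).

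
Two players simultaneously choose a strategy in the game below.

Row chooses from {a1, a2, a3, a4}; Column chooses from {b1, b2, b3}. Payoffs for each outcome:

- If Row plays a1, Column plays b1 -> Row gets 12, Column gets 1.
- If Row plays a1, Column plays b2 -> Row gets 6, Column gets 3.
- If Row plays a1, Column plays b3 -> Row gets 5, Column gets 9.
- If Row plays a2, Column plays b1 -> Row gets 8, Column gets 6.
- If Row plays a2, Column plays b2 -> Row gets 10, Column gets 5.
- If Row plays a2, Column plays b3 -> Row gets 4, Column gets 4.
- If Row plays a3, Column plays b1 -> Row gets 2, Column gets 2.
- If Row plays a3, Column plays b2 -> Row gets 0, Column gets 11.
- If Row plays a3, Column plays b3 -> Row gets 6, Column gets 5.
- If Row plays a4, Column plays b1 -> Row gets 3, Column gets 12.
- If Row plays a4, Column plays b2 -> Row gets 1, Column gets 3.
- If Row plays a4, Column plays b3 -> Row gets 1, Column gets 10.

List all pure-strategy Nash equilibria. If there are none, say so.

There is no pure-strategy Nash equilibrium.

(a1, b1): Column can switch to b2 (1 → 3). Not NE.
(a1, b2): Row can switch to a2 (6 → 10). Not NE.
(a1, b3): Row can switch to a3 (5 → 6). Not NE.
(a2, b1): Row can switch to a1 (8 → 12). Not NE.
(a2, b2): Column can switch to b1 (5 → 6). Not NE.
(a2, b3): Row can switch to a1 (4 → 5). Not NE.
(The remaining 6 profiles each have a profitable deviation by the same check.)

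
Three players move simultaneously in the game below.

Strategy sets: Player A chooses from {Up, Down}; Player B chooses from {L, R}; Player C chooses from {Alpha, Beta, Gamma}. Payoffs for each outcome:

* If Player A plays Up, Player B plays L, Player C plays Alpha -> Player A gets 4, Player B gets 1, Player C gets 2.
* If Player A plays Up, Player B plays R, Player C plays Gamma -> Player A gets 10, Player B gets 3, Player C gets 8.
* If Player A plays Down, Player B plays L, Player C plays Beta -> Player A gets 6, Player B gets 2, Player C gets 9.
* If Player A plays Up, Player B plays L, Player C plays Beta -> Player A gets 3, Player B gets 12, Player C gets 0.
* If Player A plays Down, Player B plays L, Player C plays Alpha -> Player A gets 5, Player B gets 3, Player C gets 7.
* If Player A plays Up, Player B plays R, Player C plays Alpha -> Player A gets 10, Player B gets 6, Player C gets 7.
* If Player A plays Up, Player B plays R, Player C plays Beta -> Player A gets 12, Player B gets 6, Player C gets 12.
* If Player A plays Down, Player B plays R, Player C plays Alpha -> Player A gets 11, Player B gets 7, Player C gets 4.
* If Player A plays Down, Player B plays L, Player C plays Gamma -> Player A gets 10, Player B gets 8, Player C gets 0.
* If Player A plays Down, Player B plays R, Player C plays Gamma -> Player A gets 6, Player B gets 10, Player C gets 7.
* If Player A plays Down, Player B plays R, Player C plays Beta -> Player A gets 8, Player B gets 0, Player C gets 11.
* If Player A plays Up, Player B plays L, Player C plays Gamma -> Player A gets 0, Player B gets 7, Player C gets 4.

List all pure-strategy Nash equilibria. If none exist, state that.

(Up, L, Alpha): Player A can switch to Down (4 → 5). Not NE.
(Up, L, Beta): Player A can switch to Down (3 → 6). Not NE.
(Up, L, Gamma): Player A can switch to Down (0 → 10). Not NE.
(Up, R, Alpha): Player A can switch to Down (10 → 11). Not NE.
(Up, R, Beta): Player B can switch to L (6 → 12). Not NE.
(Up, R, Gamma): Player B can switch to L (3 → 7). Not NE.
(Down, L, Alpha): Player B can switch to R (3 → 7). Not NE.
(Down, L, Beta): Player A gets 6, best alternative 3; Player B gets 2, best alternative 0; Player C gets 9, best alternative 7. No profitable deviation — NE.
(Down, L, Gamma): Player B can switch to R (8 → 10). Not NE.
(Down, R, Alpha): Player C can switch to Beta (4 → 11). Not NE.
(Down, R, Beta): Player A can switch to Up (8 → 12). Not NE.
(Down, R, Gamma): Player A can switch to Up (6 → 10). Not NE.

(Down, L, Beta)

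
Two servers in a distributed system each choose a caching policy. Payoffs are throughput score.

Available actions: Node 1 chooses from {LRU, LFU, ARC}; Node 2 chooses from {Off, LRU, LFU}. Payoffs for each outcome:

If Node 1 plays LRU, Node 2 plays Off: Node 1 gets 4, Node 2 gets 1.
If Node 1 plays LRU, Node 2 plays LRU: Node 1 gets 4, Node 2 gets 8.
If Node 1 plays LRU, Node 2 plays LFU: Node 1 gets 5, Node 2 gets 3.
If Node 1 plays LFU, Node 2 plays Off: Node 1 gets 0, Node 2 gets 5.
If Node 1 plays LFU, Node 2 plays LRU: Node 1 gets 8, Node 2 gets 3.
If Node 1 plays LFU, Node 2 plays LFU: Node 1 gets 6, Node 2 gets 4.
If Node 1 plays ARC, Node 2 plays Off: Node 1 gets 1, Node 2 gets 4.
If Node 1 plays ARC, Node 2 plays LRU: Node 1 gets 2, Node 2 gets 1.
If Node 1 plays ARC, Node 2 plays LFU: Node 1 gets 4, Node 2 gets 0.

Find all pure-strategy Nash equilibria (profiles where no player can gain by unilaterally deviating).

For each player, find the best response to each opponent profile; mutual best responses are the pure NE.
Node 1 against Off: payoffs 4, 0, 1 → best response LRU.
Node 1 against LRU: payoffs 4, 8, 2 → best response LFU.
Node 1 against LFU: payoffs 5, 6, 4 → best response LFU.
Node 2 against LRU: payoffs 1, 8, 3 → best response LRU.
Node 2 against LFU: payoffs 5, 3, 4 → best response Off.
Node 2 against ARC: payoffs 4, 1, 0 → best response Off.
No profile is a mutual best response for all players.

This game has no pure Nash equilibrium.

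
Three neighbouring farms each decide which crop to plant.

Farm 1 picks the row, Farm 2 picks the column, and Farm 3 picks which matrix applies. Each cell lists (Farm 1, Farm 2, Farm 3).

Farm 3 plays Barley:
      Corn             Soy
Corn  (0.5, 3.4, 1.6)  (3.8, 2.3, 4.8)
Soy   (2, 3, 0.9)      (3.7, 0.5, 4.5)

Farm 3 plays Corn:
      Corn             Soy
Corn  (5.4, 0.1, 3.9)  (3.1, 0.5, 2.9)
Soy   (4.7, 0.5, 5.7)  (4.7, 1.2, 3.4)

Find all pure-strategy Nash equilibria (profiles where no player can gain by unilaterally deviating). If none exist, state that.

Farm 1 against (Corn, Barley): payoffs 0.5, 2 → best response Soy.
Farm 1 against (Corn, Corn): payoffs 5.4, 4.7 → best response Corn.
Farm 1 against (Soy, Barley): payoffs 3.8, 3.7 → best response Corn.
Farm 1 against (Soy, Corn): payoffs 3.1, 4.7 → best response Soy.
Farm 2 against (Corn, Barley): payoffs 3.4, 2.3 → best response Corn.
Farm 2 against (Corn, Corn): payoffs 0.1, 0.5 → best response Soy.
Farm 2 against (Soy, Barley): payoffs 3, 0.5 → best response Corn.
Farm 2 against (Soy, Corn): payoffs 0.5, 1.2 → best response Soy.
Farm 3 against (Corn, Corn): payoffs 1.6, 3.9 → best response Corn.
Farm 3 against (Corn, Soy): payoffs 4.8, 2.9 → best response Barley.
Farm 3 against (Soy, Corn): payoffs 0.9, 5.7 → best response Corn.
Farm 3 against (Soy, Soy): payoffs 4.5, 3.4 → best response Barley.
No profile is a mutual best response for all players.

This game has no pure Nash equilibrium.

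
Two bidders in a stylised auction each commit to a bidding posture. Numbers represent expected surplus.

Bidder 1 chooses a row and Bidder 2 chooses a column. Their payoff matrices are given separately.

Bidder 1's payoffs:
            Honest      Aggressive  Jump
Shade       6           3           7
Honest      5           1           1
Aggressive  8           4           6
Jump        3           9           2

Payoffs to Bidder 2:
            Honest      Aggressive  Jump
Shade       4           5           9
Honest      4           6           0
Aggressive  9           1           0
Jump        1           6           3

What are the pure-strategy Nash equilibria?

For each strategy profile, look for a profitable unilateral deviation.
(Shade, Honest): Bidder 1 can switch to Aggressive (6 → 8). Not NE.
(Shade, Aggressive): Bidder 1 can switch to Aggressive (3 → 4). Not NE.
(Shade, Jump): Bidder 1 gets 7, best alternative 6; Bidder 2 gets 9, best alternative 5. No profitable deviation — NE.
(Honest, Honest): Bidder 1 can switch to Shade (5 → 6). Not NE.
(Honest, Aggressive): Bidder 1 can switch to Shade (1 → 3). Not NE.
(Honest, Jump): Bidder 1 can switch to Shade (1 → 7). Not NE.
(Aggressive, Honest): Bidder 1 gets 8, best alternative 6; Bidder 2 gets 9, best alternative 1. No profitable deviation — NE.
(Aggressive, Aggressive): Bidder 1 can switch to Jump (4 → 9). Not NE.
(Aggressive, Jump): Bidder 1 can switch to Shade (6 → 7). Not NE.
(Jump, Honest): Bidder 1 can switch to Shade (3 → 6). Not NE.
(Jump, Aggressive): Bidder 1 gets 9, best alternative 4; Bidder 2 gets 6, best alternative 3. No profitable deviation — NE.
(The remaining 1 profile has a profitable deviation by the same check.)

The pure Nash equilibria are (Shade, Jump) and (Aggressive, Honest) and (Jump, Aggressive).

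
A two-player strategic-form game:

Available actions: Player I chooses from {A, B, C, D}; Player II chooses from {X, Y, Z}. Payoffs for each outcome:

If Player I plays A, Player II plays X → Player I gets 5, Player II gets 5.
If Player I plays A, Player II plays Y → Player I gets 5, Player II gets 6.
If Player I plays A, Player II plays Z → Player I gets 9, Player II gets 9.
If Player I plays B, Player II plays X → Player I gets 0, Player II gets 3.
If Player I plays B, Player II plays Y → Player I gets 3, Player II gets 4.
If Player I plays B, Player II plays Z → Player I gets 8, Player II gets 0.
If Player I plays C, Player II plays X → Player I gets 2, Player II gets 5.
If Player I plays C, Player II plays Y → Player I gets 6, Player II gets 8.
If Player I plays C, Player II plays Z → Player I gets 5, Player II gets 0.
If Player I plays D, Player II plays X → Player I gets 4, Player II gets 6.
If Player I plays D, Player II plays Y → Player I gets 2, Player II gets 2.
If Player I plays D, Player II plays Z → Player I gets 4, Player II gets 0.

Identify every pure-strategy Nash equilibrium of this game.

(A, X): Player II can switch to Y (5 → 6). Not NE.
(A, Y): Player I can switch to C (5 → 6). Not NE.
(A, Z): Player I gets 9, best alternative 8; Player II gets 9, best alternative 6. No profitable deviation — NE.
(B, X): Player I can switch to A (0 → 5). Not NE.
(B, Y): Player I can switch to A (3 → 5). Not NE.
(B, Z): Player I can switch to A (8 → 9). Not NE.
(C, X): Player I can switch to A (2 → 5). Not NE.
(C, Y): Player I gets 6, best alternative 5; Player II gets 8, best alternative 5. No profitable deviation — NE.
(C, Z): Player I can switch to A (5 → 9). Not NE.
(D, X): Player I can switch to A (4 → 5). Not NE.
(D, Y): Player I can switch to A (2 → 5). Not NE.
(D, Z): Player I can switch to A (4 → 9). Not NE.

The pure Nash equilibria are (A, Z), (C, Y).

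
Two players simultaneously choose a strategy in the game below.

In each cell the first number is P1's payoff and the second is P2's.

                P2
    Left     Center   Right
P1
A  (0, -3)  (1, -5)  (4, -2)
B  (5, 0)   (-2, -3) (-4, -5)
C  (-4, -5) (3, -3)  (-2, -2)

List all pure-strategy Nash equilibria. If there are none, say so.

P1 against Left: payoffs 0, 5, -4 → best response B.
P1 against Center: payoffs 1, -2, 3 → best response C.
P1 against Right: payoffs 4, -4, -2 → best response A.
P2 against A: payoffs -3, -5, -2 → best response Right.
P2 against B: payoffs 0, -3, -5 → best response Left.
P2 against C: payoffs -5, -3, -2 → best response Right.
Mutual best responses: (A, Right); (B, Left).

(A, Right); (B, Left)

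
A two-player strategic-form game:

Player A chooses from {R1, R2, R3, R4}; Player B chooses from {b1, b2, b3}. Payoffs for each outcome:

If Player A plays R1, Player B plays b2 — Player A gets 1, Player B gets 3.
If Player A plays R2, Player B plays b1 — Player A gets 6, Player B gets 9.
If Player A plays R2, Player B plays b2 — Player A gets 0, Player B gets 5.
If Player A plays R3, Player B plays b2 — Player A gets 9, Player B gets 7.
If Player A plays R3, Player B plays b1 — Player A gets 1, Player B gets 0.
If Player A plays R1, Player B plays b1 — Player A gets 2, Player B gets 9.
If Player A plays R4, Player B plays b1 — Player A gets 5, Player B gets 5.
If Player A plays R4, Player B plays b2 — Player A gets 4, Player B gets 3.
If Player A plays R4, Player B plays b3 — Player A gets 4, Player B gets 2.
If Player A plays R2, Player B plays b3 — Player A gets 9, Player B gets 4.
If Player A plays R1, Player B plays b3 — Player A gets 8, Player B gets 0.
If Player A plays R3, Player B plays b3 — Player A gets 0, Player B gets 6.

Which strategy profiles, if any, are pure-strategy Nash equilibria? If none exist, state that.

The pure Nash equilibria are (R2, b1); (R3, b2).

(R1, b1): Player A can switch to R2 (2 → 6). Not NE.
(R1, b2): Player A can switch to R3 (1 → 9). Not NE.
(R1, b3): Player A can switch to R2 (8 → 9). Not NE.
(R2, b1): Player A gets 6, best alternative 5; Player B gets 9, best alternative 5. No profitable deviation — NE.
(R2, b2): Player A can switch to R1 (0 → 1). Not NE.
(R2, b3): Player B can switch to b1 (4 → 9). Not NE.
(R3, b1): Player A can switch to R1 (1 → 2). Not NE.
(R3, b2): Player A gets 9, best alternative 4; Player B gets 7, best alternative 6. No profitable deviation — NE.
(R3, b3): Player A can switch to R1 (0 → 8). Not NE.
(R4, b1): Player A can switch to R2 (5 → 6). Not NE.
(R4, b2): Player A can switch to R3 (4 → 9). Not NE.
(R4, b3): Player A can switch to R1 (4 → 8). Not NE.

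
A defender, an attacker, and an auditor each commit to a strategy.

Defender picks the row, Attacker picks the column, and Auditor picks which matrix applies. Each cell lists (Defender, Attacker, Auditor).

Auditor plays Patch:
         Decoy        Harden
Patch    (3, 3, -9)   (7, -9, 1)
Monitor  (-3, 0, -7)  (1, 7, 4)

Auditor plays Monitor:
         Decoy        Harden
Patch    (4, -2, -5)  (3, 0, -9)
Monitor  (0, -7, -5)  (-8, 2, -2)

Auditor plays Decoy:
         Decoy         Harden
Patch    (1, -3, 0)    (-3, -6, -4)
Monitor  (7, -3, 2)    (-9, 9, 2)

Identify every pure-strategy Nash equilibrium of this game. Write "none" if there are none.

none

Mark each player's best response to every combination of opponents' strategies; a profile where every player is best-responding is a pure Nash equilibrium.
Defender against (Decoy, Patch): payoffs 3, -3 → best response Patch.
Defender against (Decoy, Monitor): payoffs 4, 0 → best response Patch.
Defender against (Decoy, Decoy): payoffs 1, 7 → best response Monitor.
Defender against (Harden, Patch): payoffs 7, 1 → best response Patch.
Defender against (Harden, Monitor): payoffs 3, -8 → best response Patch.
Defender against (Harden, Decoy): payoffs -3, -9 → best response Patch.
Attacker against (Patch, Patch): payoffs 3, -9 → best response Decoy.
Attacker against (Patch, Monitor): payoffs -2, 0 → best response Harden.
Attacker against (Patch, Decoy): payoffs -3, -6 → best response Decoy.
Attacker against (Monitor, Patch): payoffs 0, 7 → best response Harden.
Attacker against (Monitor, Monitor): payoffs -7, 2 → best response Harden.
Attacker against (Monitor, Decoy): payoffs -3, 9 → best response Harden.
Auditor against (Patch, Decoy): payoffs -9, -5, 0 → best response Decoy.
Auditor against (Patch, Harden): payoffs 1, -9, -4 → best response Patch.
Auditor against (Monitor, Decoy): payoffs -7, -5, 2 → best response Decoy.
Auditor against (Monitor, Harden): payoffs 4, -2, 2 → best response Patch.
No profile is a mutual best response for all players.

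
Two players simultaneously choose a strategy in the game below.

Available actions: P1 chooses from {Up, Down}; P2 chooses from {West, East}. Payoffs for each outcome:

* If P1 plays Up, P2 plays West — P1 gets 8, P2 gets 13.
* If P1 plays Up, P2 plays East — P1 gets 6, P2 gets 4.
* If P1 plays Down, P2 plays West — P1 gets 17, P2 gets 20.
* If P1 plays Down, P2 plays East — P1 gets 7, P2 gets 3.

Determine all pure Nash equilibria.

Mark each player's best response to every combination of opponents' strategies; a profile where every player is best-responding is a pure Nash equilibrium.
P1 against West: payoffs 8, 17 → best response Down.
P1 against East: payoffs 6, 7 → best response Down.
P2 against Up: payoffs 13, 4 → best response West.
P2 against Down: payoffs 20, 3 → best response West.
Mutual best responses: (Down, West).

(Down, West)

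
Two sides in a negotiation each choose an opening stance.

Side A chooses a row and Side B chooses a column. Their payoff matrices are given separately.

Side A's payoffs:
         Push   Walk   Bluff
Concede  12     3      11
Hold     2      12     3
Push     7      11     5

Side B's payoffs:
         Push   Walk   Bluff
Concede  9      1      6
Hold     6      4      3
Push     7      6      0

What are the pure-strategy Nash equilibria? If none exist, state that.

(Concede, Push): Side A gets 12, best alternative 7; Side B gets 9, best alternative 6. No profitable deviation — NE.
(Concede, Walk): Side A can switch to Hold (3 → 12). Not NE.
(Concede, Bluff): Side B can switch to Push (6 → 9). Not NE.
(Hold, Push): Side A can switch to Concede (2 → 12). Not NE.
(Hold, Walk): Side B can switch to Push (4 → 6). Not NE.
(Hold, Bluff): Side A can switch to Concede (3 → 11). Not NE.
(Push, Push): Side A can switch to Concede (7 → 12). Not NE.
(The remaining 2 profiles each have a profitable deviation by the same check.)

The unique pure-strategy Nash equilibrium is (Concede, Push).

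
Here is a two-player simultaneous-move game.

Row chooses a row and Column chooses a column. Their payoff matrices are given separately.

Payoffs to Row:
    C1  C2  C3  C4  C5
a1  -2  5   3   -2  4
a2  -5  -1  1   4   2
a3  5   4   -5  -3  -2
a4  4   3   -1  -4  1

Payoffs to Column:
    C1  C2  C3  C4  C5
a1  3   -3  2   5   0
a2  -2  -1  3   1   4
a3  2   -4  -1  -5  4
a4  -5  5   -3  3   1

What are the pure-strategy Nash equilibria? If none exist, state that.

none

For each player, find the best response to each opponent profile; mutual best responses are the pure NE.
Row against C1: payoffs -2, -5, 5, 4 → best response a3.
Row against C2: payoffs 5, -1, 4, 3 → best response a1.
Row against C3: payoffs 3, 1, -5, -1 → best response a1.
Row against C4: payoffs -2, 4, -3, -4 → best response a2.
Row against C5: payoffs 4, 2, -2, 1 → best response a1.
Column against a1: payoffs 3, -3, 2, 5, 0 → best response C4.
Column against a2: payoffs -2, -1, 3, 1, 4 → best response C5.
Column against a3: payoffs 2, -4, -1, -5, 4 → best response C5.
Column against a4: payoffs -5, 5, -3, 3, 1 → best response C2.
No profile is a mutual best response for all players.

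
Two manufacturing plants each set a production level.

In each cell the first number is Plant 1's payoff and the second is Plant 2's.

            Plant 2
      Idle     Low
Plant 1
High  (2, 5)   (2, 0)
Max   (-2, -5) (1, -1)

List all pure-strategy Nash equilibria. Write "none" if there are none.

Pure NE: (High, Idle)

Plant 1 against Idle: payoffs 2, -2 → best response High.
Plant 1 against Low: payoffs 2, 1 → best response High.
Plant 2 against High: payoffs 5, 0 → best response Idle.
Plant 2 against Max: payoffs -5, -1 → best response Low.
Mutual best responses: (High, Idle).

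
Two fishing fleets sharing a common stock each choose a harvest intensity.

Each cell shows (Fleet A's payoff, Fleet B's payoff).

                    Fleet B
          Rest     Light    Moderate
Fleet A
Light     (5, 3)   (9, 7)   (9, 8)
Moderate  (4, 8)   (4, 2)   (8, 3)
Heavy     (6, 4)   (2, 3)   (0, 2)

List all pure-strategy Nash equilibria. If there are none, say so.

For each player, find the best response to each opponent profile; mutual best responses are the pure NE.
Fleet A against Rest: payoffs 5, 4, 6 → best response Heavy.
Fleet A against Light: payoffs 9, 4, 2 → best response Light.
Fleet A against Moderate: payoffs 9, 8, 0 → best response Light.
Fleet B against Light: payoffs 3, 7, 8 → best response Moderate.
Fleet B against Moderate: payoffs 8, 2, 3 → best response Rest.
Fleet B against Heavy: payoffs 4, 3, 2 → best response Rest.
Mutual best responses: (Light, Moderate); (Heavy, Rest).

(Light, Moderate) and (Heavy, Rest)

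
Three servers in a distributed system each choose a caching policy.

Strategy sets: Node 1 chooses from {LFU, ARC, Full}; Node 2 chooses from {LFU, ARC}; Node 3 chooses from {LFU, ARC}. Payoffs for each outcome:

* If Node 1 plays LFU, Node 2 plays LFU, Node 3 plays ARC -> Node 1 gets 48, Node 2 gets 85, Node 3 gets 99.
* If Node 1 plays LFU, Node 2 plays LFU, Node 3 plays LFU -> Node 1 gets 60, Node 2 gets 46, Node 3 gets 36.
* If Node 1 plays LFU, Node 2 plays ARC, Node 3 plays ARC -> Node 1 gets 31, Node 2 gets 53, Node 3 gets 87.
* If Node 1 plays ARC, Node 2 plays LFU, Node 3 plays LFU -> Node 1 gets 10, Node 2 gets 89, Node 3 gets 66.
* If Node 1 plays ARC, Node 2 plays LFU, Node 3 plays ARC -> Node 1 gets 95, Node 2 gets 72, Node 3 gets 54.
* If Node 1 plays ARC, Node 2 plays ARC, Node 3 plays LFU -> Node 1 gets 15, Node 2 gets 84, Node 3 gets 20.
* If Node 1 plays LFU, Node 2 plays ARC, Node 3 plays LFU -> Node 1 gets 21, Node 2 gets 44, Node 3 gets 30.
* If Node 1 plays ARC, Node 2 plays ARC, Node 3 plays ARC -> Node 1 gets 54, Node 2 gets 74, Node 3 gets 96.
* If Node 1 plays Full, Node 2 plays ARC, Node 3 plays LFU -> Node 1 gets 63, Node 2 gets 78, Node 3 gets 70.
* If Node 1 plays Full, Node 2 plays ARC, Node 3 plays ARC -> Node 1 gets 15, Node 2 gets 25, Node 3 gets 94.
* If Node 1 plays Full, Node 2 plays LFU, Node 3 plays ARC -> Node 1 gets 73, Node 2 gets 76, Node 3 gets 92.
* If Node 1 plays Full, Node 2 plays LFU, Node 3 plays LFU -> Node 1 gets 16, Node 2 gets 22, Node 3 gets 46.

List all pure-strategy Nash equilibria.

(LFU, LFU, LFU): Node 3 can switch to ARC (36 → 99). Not NE.
(LFU, LFU, ARC): Node 1 can switch to ARC (48 → 95). Not NE.
(LFU, ARC, LFU): Node 1 can switch to Full (21 → 63). Not NE.
(LFU, ARC, ARC): Node 1 can switch to ARC (31 → 54). Not NE.
(ARC, LFU, LFU): Node 1 can switch to LFU (10 → 60). Not NE.
(ARC, LFU, ARC): Node 2 can switch to ARC (72 → 74). Not NE.
(ARC, ARC, LFU): Node 1 can switch to LFU (15 → 21). Not NE.
(ARC, ARC, ARC): Node 1 gets 54, best alternative 31; Node 2 gets 74, best alternative 72; Node 3 gets 96, best alternative 20. No profitable deviation — NE.
(Full, LFU, LFU): Node 1 can switch to LFU (16 → 60). Not NE.
(Full, LFU, ARC): Node 1 can switch to ARC (73 → 95). Not NE.
(Full, ARC, LFU): Node 3 can switch to ARC (70 → 94). Not NE.
(The remaining 1 profile has a profitable deviation by the same check.)

The unique pure-strategy Nash equilibrium is (ARC, ARC, ARC).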